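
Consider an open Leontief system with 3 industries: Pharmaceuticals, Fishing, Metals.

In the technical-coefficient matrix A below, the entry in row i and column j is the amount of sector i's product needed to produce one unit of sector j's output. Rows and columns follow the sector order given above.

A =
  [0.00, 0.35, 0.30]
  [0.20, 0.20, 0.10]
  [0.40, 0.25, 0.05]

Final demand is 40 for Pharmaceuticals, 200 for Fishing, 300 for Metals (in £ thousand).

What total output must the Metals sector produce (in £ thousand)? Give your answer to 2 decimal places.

x_3 = 573.69

I − A =
  [   1.00    -0.35    -0.30]
  [  -0.20     0.80    -0.10]
  [  -0.40    -0.25     0.95]
Cofactors of I−A, C_ij = (−1)^(i+j)·(minor ij) (rows/columns in the sector order above):
  C_11 = (0.80)(0.95) − (-0.10)(-0.25) = 0.7350
  C_12 = −[(-0.20)(0.95) − (-0.10)(-0.40)] = 0.2300
  C_13 = (-0.20)(-0.25) − (0.80)(-0.40) = 0.3700
  C_21 = −[(-0.35)(0.95) − (-0.30)(-0.25)] = 0.4075
  C_22 = (1.00)(0.95) − (-0.30)(-0.40) = 0.8300
  C_23 = −[(1.00)(-0.25) − (-0.35)(-0.40)] = 0.3900
  C_31 = (-0.35)(-0.10) − (-0.30)(0.80) = 0.2750
  C_32 = −[(1.00)(-0.10) − (-0.30)(-0.20)] = 0.1600
  C_33 = (1.00)(0.80) − (-0.35)(-0.20) = 0.7300
det(I−A) = Σ_j (I−A)_1j·C_1j = (1.00)(0.7350) + (-0.35)(0.2300) + (-0.30)(0.3700) = 0.5435
adj(I−A) = Cᵀ =
  [ 0.7350   0.4075   0.2750]
  [ 0.2300   0.8300   0.1600]
  [ 0.3700   0.3900   0.7300]
(I − A)⁻¹ = adj(I−A) / det(I−A) ≈
  [   1.3523     0.7498     0.5060]
  [   0.4232     1.5271     0.2944]
  [   0.6808     0.7176     1.3431]
x = (I − A)⁻¹ d = adj(I−A)·d / det(I−A), with det(I−A) = 0.5435:
  x_1 = (0.7350·40 + 0.4075·200 + 0.2750·300) / 0.5435 = 193.40 / 0.5435 ≈ 355.84
  x_2 = (0.2300·40 + 0.8300·200 + 0.1600·300) / 0.5435 = 223.20 / 0.5435 ≈ 410.67
  x_3 = (0.3700·40 + 0.3900·200 + 0.7300·300) / 0.5435 = 311.80 / 0.5435 ≈ 573.69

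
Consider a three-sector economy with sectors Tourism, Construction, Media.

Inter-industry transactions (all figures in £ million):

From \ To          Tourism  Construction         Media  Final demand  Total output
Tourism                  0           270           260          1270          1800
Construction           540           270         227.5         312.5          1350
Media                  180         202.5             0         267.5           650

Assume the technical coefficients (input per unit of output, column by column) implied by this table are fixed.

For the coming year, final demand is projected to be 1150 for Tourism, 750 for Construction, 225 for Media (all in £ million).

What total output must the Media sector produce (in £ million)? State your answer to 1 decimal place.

x_3 = 694.3

Technical coefficients a_ij = z_ij / X_j:
  a_11 = 0/1800 = 0.00, a_21 = 540/1800 = 0.30, a_31 = 180/1800 = 0.10
  a_12 = 270/1350 = 0.20, a_22 = 270/1350 = 0.20, a_32 = 202.5/1350 = 0.15
  a_13 = 260/650 = 0.40, a_23 = 227.5/650 = 0.35, a_33 = 0/650 = 0.00
I − A =
  [   1.00    -0.20    -0.40]
  [  -0.30     0.80    -0.35]
  [  -0.10    -0.15     1.00]
Cofactors of I−A, C_ij = (−1)^(i+j)·(minor ij) (rows/columns in the sector order above):
  C_11 = (0.80)(1.00) − (-0.35)(-0.15) = 0.7475
  C_12 = −[(-0.30)(1.00) − (-0.35)(-0.10)] = 0.3350
  C_13 = (-0.30)(-0.15) − (0.80)(-0.10) = 0.1250
  C_21 = −[(-0.20)(1.00) − (-0.40)(-0.15)] = 0.2600
  C_22 = (1.00)(1.00) − (-0.40)(-0.10) = 0.9600
  C_23 = −[(1.00)(-0.15) − (-0.20)(-0.10)] = 0.1700
  C_31 = (-0.20)(-0.35) − (-0.40)(0.80) = 0.3900
  C_32 = −[(1.00)(-0.35) − (-0.40)(-0.30)] = 0.4700
  C_33 = (1.00)(0.80) − (-0.20)(-0.30) = 0.7400
det(I−A) = Σ_j (I−A)_1j·C_1j = (1.00)(0.7475) + (-0.20)(0.3350) + (-0.40)(0.1250) = 0.6305
adj(I−A) = Cᵀ =
  [ 0.7475   0.2600   0.3900]
  [ 0.3350   0.9600   0.4700]
  [ 0.1250   0.1700   0.7400]
(I − A)⁻¹ = adj(I−A) / det(I−A) ≈
  [   1.1856     0.4124     0.6186]
  [   0.5313     1.5226     0.7454]
  [   0.1983     0.2696     1.1737]
x = (I − A)⁻¹ d = adj(I−A)·d / det(I−A), with det(I−A) = 0.6305:
  x_1 = (0.7475·1150 + 0.2600·750 + 0.3900·225) / 0.6305 = 1142.375 / 0.6305 ≈ 1811.9
  x_2 = (0.3350·1150 + 0.9600·750 + 0.4700·225) / 0.6305 = 1211.00 / 0.6305 ≈ 1920.7
  x_3 = (0.1250·1150 + 0.1700·750 + 0.7400·225) / 0.6305 = 437.75 / 0.6305 ≈ 694.3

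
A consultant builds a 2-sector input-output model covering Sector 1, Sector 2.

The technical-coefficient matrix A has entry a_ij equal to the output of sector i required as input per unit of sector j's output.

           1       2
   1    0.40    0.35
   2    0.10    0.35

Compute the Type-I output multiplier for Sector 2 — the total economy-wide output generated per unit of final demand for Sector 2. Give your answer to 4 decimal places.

I − A =
  [   0.60    -0.35]
  [  -0.10     0.65]
det(I−A) = (0.60)(0.65) − (-0.35)(-0.10) = 0.3550
adj(I−A) = [[0.65, 0.35], [0.10, 0.60]]
(I − A)⁻¹ = adj(I−A) / det(I−A) ≈
  [   1.83099     0.98592]
  [   0.28169     1.69014]
The output multiplier for sector j is the column-j sum of the Leontief inverse (I − A)⁻¹ = adj(I−A) / det(I−A).
Column 2 of adj(I−A): (0.35, 0.60); det(I−A) = 0.3550.
m_2 = (0.35 + 0.60) / 0.3550 = 0.95 / 0.3550 ≈ 2.6761.

m_2 = 2.6761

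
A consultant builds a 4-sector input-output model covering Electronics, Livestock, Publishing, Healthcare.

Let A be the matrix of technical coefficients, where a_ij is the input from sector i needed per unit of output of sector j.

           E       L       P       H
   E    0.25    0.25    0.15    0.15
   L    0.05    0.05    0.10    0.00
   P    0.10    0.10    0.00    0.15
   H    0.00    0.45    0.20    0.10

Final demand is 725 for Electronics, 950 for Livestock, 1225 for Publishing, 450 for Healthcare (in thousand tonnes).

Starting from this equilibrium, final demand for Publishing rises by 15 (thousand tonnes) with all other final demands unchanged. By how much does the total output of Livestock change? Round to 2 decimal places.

I − A =
  [   0.75    -0.25    -0.15    -0.15]
  [  -0.05     0.95    -0.10     0.00]
  [  -0.10    -0.10     1.00    -0.15]
  [   0.00    -0.45    -0.20     0.90]
Compute the cofactors C_ij = (−1)^(i+j)·(3×3 minor ij) of I−A; the adjugate is their transpose:
adj(I−A) = Cᵀ =
  [ 0.810750   0.311625   0.186000   0.166125]
  [ 0.052500   0.636000   0.075750   0.021375]
  [ 0.093375   0.147375   0.626625   0.120000]
  [ 0.047000   0.350750   0.177125   0.675000]
det(I−A) = Σ_j (I−A)_1j·C_1j = (0.75)(0.810750) + (-0.25)(0.052500) + (-0.15)(0.093375) + (-0.15)(0.047000) = 0.57388125
(I − A)⁻¹ = adj(I−A) / det(I−A) ≈
  [   1.4127     0.5430     0.3241     0.2895]
  [   0.0915     1.1082     0.1320     0.0372]
  [   0.1627     0.2568     1.0919     0.2091]
  [   0.0819     0.6112     0.3086     1.1762]
Δx = (I − A)⁻¹ Δd with Δd having +15 in the Publishing component and 0 elsewhere.
So Δx_L = L_LP · (+15), where L_LP = adj(I−A)_LP / det(I−A) = 0.075750 / 0.57388125.
Δx_L = 0.075750 × (+15) / 0.57388125 = 1.13625 / 0.57388125 ≈ 1.98.

Δx_L = 1.98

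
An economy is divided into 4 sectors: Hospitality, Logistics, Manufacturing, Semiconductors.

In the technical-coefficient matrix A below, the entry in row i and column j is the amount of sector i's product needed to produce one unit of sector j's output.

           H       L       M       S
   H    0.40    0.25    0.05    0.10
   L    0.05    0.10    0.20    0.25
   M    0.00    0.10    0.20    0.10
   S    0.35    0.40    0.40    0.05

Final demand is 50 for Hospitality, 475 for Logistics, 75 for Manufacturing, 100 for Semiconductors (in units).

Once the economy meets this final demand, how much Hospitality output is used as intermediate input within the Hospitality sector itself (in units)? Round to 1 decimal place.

I − A =
  [   0.60    -0.25    -0.05    -0.10]
  [  -0.05     0.90    -0.20    -0.25]
  [   0.00    -0.10     0.80    -0.10]
  [  -0.35    -0.40    -0.40     0.95]
Compute the cofactors C_ij = (−1)^(i+j)·(3×3 minor ij) of I−A; the adjugate is their transpose:
adj(I−A) = Cᵀ =
  [ 0.53100   0.22275   0.15425   0.13075]
  [ 0.11300   0.40225   0.17575   0.13625]
  [ 0.04700   0.08625   0.38575   0.06825]
  [ 0.26300   0.28775   0.29325   0.40975]
det(I−A) = Σ_j (I−A)_1j·C_1j = (0.60)(0.53100) + (-0.25)(0.11300) + (-0.05)(0.04700) + (-0.10)(0.26300) = 0.2617
(I − A)⁻¹ = adj(I−A) / det(I−A) ≈
  [   2.0290     0.8512     0.5894     0.4996]
  [   0.4318     1.5371     0.6716     0.5206]
  [   0.1796     0.3296     1.4740     0.2608]
  [   1.0050     1.0995     1.1206     1.5657]
First solve x = (I − A)⁻¹ d = adj(I−A)·d / det(I−A); in particular x_H = (0.53100·50 + 0.22275·475 + 0.15425·75 + 0.13075·100) / 0.2617 = 157.00 / 0.2617 ≈ 599.924.
Intermediate flow from H to H: z_HH = a_HH · x_H = 0.40 × 157.00 / 0.2617 = 62.80 / 0.2617 ≈ 240.0.

z_HH = 240.0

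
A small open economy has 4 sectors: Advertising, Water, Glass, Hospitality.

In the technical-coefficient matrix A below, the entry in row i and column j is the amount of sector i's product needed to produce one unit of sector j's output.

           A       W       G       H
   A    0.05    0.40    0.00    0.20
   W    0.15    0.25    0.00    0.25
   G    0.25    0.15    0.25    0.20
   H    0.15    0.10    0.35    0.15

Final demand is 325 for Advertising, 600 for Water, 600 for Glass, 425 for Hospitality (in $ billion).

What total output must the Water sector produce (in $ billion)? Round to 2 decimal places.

I − A =
  [   0.95    -0.40     0.00    -0.20]
  [  -0.15     0.75     0.00    -0.25]
  [  -0.25    -0.15     0.75    -0.20]
  [  -0.15    -0.10    -0.35     0.85]
Compute the cofactors C_ij = (−1)^(i+j)·(3×3 minor ij) of I−A; the adjugate is their transpose:
adj(I−A) = Cᵀ =
  [ 0.393750   0.252500   0.087500   0.187500]
  [ 0.135125   0.499125   0.093625   0.200625]
  [ 0.203375   0.237625   0.490375   0.233125]
  [ 0.169125   0.201125   0.228375   0.489375]
det(I−A) = Σ_j (I−A)_1j·C_1j = (0.95)(0.393750) + (-0.40)(0.135125) + (0.00)(0.203375) + (-0.20)(0.169125) = 0.2861875
(I − A)⁻¹ = adj(I−A) / det(I−A) ≈
  [   1.3758     0.8823     0.3057     0.6552]
  [   0.4722     1.7440     0.3271     0.7010]
  [   0.7106     0.8303     1.7135     0.8146]
  [   0.5910     0.7028     0.7980     1.7100]
x = (I − A)⁻¹ d = adj(I−A)·d / det(I−A), with det(I−A) = 0.2861875:
  x_A = (0.393750·325 + 0.252500·600 + 0.087500·600 + 0.187500·425) / 0.2861875 = 411.65625 / 0.2861875 ≈ 1438.41
  x_W = (0.135125·325 + 0.499125·600 + 0.093625·600 + 0.200625·425) / 0.2861875 = 484.83125 / 0.2861875 ≈ 1694.10
  x_G = (0.203375·325 + 0.237625·600 + 0.490375·600 + 0.233125·425) / 0.2861875 = 601.975 / 0.2861875 ≈ 2103.43
  x_H = (0.169125·325 + 0.201125·600 + 0.228375·600 + 0.489375·425) / 0.2861875 = 520.65 / 0.2861875 ≈ 1819.26

x_W = 1694.10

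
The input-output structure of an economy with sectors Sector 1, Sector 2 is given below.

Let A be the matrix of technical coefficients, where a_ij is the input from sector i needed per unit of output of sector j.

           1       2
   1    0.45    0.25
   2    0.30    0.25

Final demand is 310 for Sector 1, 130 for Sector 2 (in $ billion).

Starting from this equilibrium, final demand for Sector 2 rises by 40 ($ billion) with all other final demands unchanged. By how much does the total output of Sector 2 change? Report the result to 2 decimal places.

Δx_2 = 65.19

I − A =
  [   0.55    -0.25]
  [  -0.30     0.75]
det(I−A) = (0.55)(0.75) − (-0.25)(-0.30) = 0.3375
adj(I−A) = [[0.75, 0.25], [0.30, 0.55]]
(I − A)⁻¹ = adj(I−A) / det(I−A) ≈
  [   2.2222     0.7407]
  [   0.8889     1.6296]
Δx = (I − A)⁻¹ Δd with Δd having +40 in the Sector 2 component and 0 elsewhere.
So Δx_2 = L_22 · (+40), where L_22 = adj(I−A)_22 / det(I−A) = 0.55 / 0.3375.
Δx_2 = 0.55 × (+40) / 0.3375 = 22.00 / 0.3375 ≈ 65.19.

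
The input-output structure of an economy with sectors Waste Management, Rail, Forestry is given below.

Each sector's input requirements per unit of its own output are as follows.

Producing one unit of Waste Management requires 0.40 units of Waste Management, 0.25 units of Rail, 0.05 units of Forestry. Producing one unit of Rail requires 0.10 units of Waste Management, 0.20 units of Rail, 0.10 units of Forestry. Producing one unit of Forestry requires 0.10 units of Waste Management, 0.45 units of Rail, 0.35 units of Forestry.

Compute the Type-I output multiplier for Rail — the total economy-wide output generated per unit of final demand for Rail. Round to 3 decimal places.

m_2 = 2.019

I − A =
  [   0.60    -0.10    -0.10]
  [  -0.25     0.80    -0.45]
  [  -0.05    -0.10     0.65]
Cofactors of I−A, C_ij = (−1)^(i+j)·(minor ij) (rows/columns in the sector order above):
  C_11 = (0.80)(0.65) − (-0.45)(-0.10) = 0.4750
  C_12 = −[(-0.25)(0.65) − (-0.45)(-0.05)] = 0.1850
  C_13 = (-0.25)(-0.10) − (0.80)(-0.05) = 0.0650
  C_21 = −[(-0.10)(0.65) − (-0.10)(-0.10)] = 0.0750
  C_22 = (0.60)(0.65) − (-0.10)(-0.05) = 0.3850
  C_23 = −[(0.60)(-0.10) − (-0.10)(-0.05)] = 0.0650
  C_31 = (-0.10)(-0.45) − (-0.10)(0.80) = 0.1250
  C_32 = −[(0.60)(-0.45) − (-0.10)(-0.25)] = 0.2950
  C_33 = (0.60)(0.80) − (-0.10)(-0.25) = 0.4550
det(I−A) = Σ_j (I−A)_1j·C_1j = (0.60)(0.4750) + (-0.10)(0.1850) + (-0.10)(0.0650) = 0.2600
adj(I−A) = Cᵀ =
  [ 0.4750   0.0750   0.1250]
  [ 0.1850   0.3850   0.2950]
  [ 0.0650   0.0650   0.4550]
(I − A)⁻¹ = adj(I−A) / det(I−A) ≈
  [   1.8269     0.2885     0.4808]
  [   0.7115     1.4808     1.1346]
  [   0.2500     0.2500     1.7500]
The output multiplier for sector j is the column-j sum of the Leontief inverse (I − A)⁻¹ = adj(I−A) / det(I−A).
Column 2 of adj(I−A): (0.0750, 0.3850, 0.0650); det(I−A) = 0.2600.
m_2 = (0.0750 + 0.3850 + 0.0650) / 0.2600 = 0.525 / 0.2600 ≈ 2.019.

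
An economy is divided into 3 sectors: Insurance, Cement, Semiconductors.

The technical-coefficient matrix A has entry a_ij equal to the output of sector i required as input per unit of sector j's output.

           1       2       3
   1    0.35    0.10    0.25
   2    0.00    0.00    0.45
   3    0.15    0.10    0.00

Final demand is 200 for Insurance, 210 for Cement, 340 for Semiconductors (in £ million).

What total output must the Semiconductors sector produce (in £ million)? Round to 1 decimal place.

x_3 = 464.5

I − A =
  [   0.65    -0.10    -0.25]
  [   0.00     1.00    -0.45]
  [  -0.15    -0.10     1.00]
Cofactors of I−A, C_ij = (−1)^(i+j)·(minor ij) (rows/columns in the sector order above):
  C_11 = (1.00)(1.00) − (-0.45)(-0.10) = 0.9550
  C_12 = −[(0.00)(1.00) − (-0.45)(-0.15)] = 0.0675
  C_13 = (0.00)(-0.10) − (1.00)(-0.15) = 0.1500
  C_21 = −[(-0.10)(1.00) − (-0.25)(-0.10)] = 0.1250
  C_22 = (0.65)(1.00) − (-0.25)(-0.15) = 0.6125
  C_23 = −[(0.65)(-0.10) − (-0.10)(-0.15)] = 0.0800
  C_31 = (-0.10)(-0.45) − (-0.25)(1.00) = 0.2950
  C_32 = −[(0.65)(-0.45) − (-0.25)(0.00)] = 0.2925
  C_33 = (0.65)(1.00) − (-0.10)(0.00) = 0.6500
det(I−A) = Σ_j (I−A)_1j·C_1j = (0.65)(0.9550) + (-0.10)(0.0675) + (-0.25)(0.1500) = 0.5765
adj(I−A) = Cᵀ =
  [ 0.9550   0.1250   0.2950]
  [ 0.0675   0.6125   0.2925]
  [ 0.1500   0.0800   0.6500]
(I − A)⁻¹ = adj(I−A) / det(I−A) ≈
  [   1.6565     0.2168     0.5117]
  [   0.1171     1.0624     0.5074]
  [   0.2602     0.1388     1.1275]
x = (I − A)⁻¹ d = adj(I−A)·d / det(I−A), with det(I−A) = 0.5765:
  x_1 = (0.9550·200 + 0.1250·210 + 0.2950·340) / 0.5765 = 317.55 / 0.5765 ≈ 550.8
  x_2 = (0.0675·200 + 0.6125·210 + 0.2925·340) / 0.5765 = 241.575 / 0.5765 ≈ 419.0
  x_3 = (0.1500·200 + 0.0800·210 + 0.6500·340) / 0.5765 = 267.80 / 0.5765 ≈ 464.5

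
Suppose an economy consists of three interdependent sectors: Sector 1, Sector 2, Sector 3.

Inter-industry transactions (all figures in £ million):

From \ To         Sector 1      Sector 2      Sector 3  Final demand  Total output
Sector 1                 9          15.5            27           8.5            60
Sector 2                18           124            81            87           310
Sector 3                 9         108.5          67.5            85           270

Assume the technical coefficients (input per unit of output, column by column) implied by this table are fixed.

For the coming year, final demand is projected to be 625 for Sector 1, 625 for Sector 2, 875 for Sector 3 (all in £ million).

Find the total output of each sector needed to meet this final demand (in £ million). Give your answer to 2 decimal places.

Technical coefficients a_ij = z_ij / X_j:
  a_11 = 9/60 = 0.15, a_21 = 18/60 = 0.30, a_31 = 9/60 = 0.15
  a_12 = 15.5/310 = 0.05, a_22 = 124/310 = 0.40, a_32 = 108.5/310 = 0.35
  a_13 = 27/270 = 0.10, a_23 = 81/270 = 0.30, a_33 = 67.5/270 = 0.25
I − A =
  [   0.85    -0.05    -0.10]
  [  -0.30     0.60    -0.30]
  [  -0.15    -0.35     0.75]
Cofactors of I−A, C_ij = (−1)^(i+j)·(minor ij) (rows/columns in the sector order above):
  C_11 = (0.60)(0.75) − (-0.30)(-0.35) = 0.3450
  C_12 = −[(-0.30)(0.75) − (-0.30)(-0.15)] = 0.2700
  C_13 = (-0.30)(-0.35) − (0.60)(-0.15) = 0.1950
  C_21 = −[(-0.05)(0.75) − (-0.10)(-0.35)] = 0.0725
  C_22 = (0.85)(0.75) − (-0.10)(-0.15) = 0.6225
  C_23 = −[(0.85)(-0.35) − (-0.05)(-0.15)] = 0.3050
  C_31 = (-0.05)(-0.30) − (-0.10)(0.60) = 0.0750
  C_32 = −[(0.85)(-0.30) − (-0.10)(-0.30)] = 0.2850
  C_33 = (0.85)(0.60) − (-0.05)(-0.30) = 0.4950
det(I−A) = Σ_j (I−A)_1j·C_1j = (0.85)(0.3450) + (-0.05)(0.2700) + (-0.10)(0.1950) = 0.26025
adj(I−A) = Cᵀ =
  [ 0.3450   0.0725   0.0750]
  [ 0.2700   0.6225   0.2850]
  [ 0.1950   0.3050   0.4950]
(I − A)⁻¹ = adj(I−A) / det(I−A) ≈
  [   1.3256     0.2786     0.2882]
  [   1.0375     2.3919     1.0951]
  [   0.7493     1.1720     1.9020]
x = (I − A)⁻¹ d = adj(I−A)·d / det(I−A), with det(I−A) = 0.26025:
  x_1 = (0.3450·625 + 0.0725·625 + 0.0750·875) / 0.26025 = 326.5625 / 0.26025 ≈ 1254.80
  x_2 = (0.2700·625 + 0.6225·625 + 0.2850·875) / 0.26025 = 807.1875 / 0.26025 ≈ 3101.59
  x_3 = (0.1950·625 + 0.3050·625 + 0.4950·875) / 0.26025 = 745.625 / 0.26025 ≈ 2865.03

x_1 = 1254.80, x_2 = 3101.59, x_3 = 2865.03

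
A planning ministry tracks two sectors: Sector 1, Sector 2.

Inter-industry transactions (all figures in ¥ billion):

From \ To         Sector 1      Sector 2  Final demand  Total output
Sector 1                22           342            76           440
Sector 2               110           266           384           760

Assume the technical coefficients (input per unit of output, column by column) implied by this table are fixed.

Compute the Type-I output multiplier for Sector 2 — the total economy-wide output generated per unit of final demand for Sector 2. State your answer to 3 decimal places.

m_2 = 2.772

Technical coefficients a_ij = z_ij / X_j:
  a_11 = 22/440 = 0.05, a_21 = 110/440 = 0.25
  a_12 = 342/760 = 0.45, a_22 = 266/760 = 0.35
I − A =
  [   0.95    -0.45]
  [  -0.25     0.65]
det(I−A) = (0.95)(0.65) − (-0.45)(-0.25) = 0.5050
adj(I−A) = [[0.65, 0.45], [0.25, 0.95]]
(I − A)⁻¹ = adj(I−A) / det(I−A) ≈
  [   1.2871     0.8911]
  [   0.4950     1.8812]
The output multiplier for sector j is the column-j sum of the Leontief inverse (I − A)⁻¹ = adj(I−A) / det(I−A).
Column 2 of adj(I−A): (0.45, 0.95); det(I−A) = 0.5050.
m_2 = (0.45 + 0.95) / 0.5050 = 1.40 / 0.5050 ≈ 2.772.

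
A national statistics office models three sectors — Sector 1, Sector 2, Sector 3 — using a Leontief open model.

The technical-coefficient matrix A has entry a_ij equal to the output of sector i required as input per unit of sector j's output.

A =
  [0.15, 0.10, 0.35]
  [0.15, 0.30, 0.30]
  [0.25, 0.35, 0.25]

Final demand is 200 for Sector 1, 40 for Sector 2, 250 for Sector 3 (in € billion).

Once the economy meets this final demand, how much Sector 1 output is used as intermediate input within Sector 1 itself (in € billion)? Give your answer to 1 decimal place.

I − A =
  [   0.85    -0.10    -0.35]
  [  -0.15     0.70    -0.30]
  [  -0.25    -0.35     0.75]
Cofactors of I−A, C_ij = (−1)^(i+j)·(minor ij) (rows/columns in the sector order above):
  C_11 = (0.70)(0.75) − (-0.30)(-0.35) = 0.4200
  C_12 = −[(-0.15)(0.75) − (-0.30)(-0.25)] = 0.1875
  C_13 = (-0.15)(-0.35) − (0.70)(-0.25) = 0.2275
  C_21 = −[(-0.10)(0.75) − (-0.35)(-0.35)] = 0.1975
  C_22 = (0.85)(0.75) − (-0.35)(-0.25) = 0.5500
  C_23 = −[(0.85)(-0.35) − (-0.10)(-0.25)] = 0.3225
  C_31 = (-0.10)(-0.30) − (-0.35)(0.70) = 0.2750
  C_32 = −[(0.85)(-0.30) − (-0.35)(-0.15)] = 0.3075
  C_33 = (0.85)(0.70) − (-0.10)(-0.15) = 0.5800
det(I−A) = Σ_j (I−A)_1j·C_1j = (0.85)(0.4200) + (-0.10)(0.1875) + (-0.35)(0.2275) = 0.258625
adj(I−A) = Cᵀ =
  [ 0.4200   0.1975   0.2750]
  [ 0.1875   0.5500   0.3075]
  [ 0.2275   0.3225   0.5800]
(I − A)⁻¹ = adj(I−A) / det(I−A) ≈
  [   1.6240     0.7637     1.0633]
  [   0.7250     2.1266     1.1890]
  [   0.8797     1.2470     2.2426]
First solve x = (I − A)⁻¹ d = adj(I−A)·d / det(I−A); in particular x_1 = (0.4200·200 + 0.1975·40 + 0.2750·250) / 0.258625 = 160.65 / 0.258625 ≈ 621.170.
Intermediate flow from 1 to 1: z_11 = a_11 · x_1 = 0.15 × 160.65 / 0.258625 = 24.0975 / 0.258625 ≈ 93.2.

z_11 = 93.2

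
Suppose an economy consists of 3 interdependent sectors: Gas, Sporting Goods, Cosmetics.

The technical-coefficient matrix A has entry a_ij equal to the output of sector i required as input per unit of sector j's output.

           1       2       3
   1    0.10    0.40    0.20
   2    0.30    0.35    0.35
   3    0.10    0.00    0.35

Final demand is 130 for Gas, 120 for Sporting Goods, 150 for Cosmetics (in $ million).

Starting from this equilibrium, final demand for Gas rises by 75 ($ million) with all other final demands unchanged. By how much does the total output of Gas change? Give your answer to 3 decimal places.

Δx_1 = 115.123

I − A =
  [   0.90    -0.40    -0.20]
  [  -0.30     0.65    -0.35]
  [  -0.10     0.00     0.65]
Cofactors of I−A, C_ij = (−1)^(i+j)·(minor ij) (rows/columns in the sector order above):
  C_11 = (0.65)(0.65) − (-0.35)(0.00) = 0.4225
  C_12 = −[(-0.30)(0.65) − (-0.35)(-0.10)] = 0.2300
  C_13 = (-0.30)(0.00) − (0.65)(-0.10) = 0.0650
  C_21 = −[(-0.40)(0.65) − (-0.20)(0.00)] = 0.2600
  C_22 = (0.90)(0.65) − (-0.20)(-0.10) = 0.5650
  C_23 = −[(0.90)(0.00) − (-0.40)(-0.10)] = 0.0400
  C_31 = (-0.40)(-0.35) − (-0.20)(0.65) = 0.2700
  C_32 = −[(0.90)(-0.35) − (-0.20)(-0.30)] = 0.3750
  C_33 = (0.90)(0.65) − (-0.40)(-0.30) = 0.4650
det(I−A) = Σ_j (I−A)_1j·C_1j = (0.90)(0.4225) + (-0.40)(0.2300) + (-0.20)(0.0650) = 0.27525
adj(I−A) = Cᵀ =
  [ 0.4225   0.2600   0.2700]
  [ 0.2300   0.5650   0.3750]
  [ 0.0650   0.0400   0.4650]
(I − A)⁻¹ = adj(I−A) / det(I−A) ≈
  [   1.5350     0.9446     0.9809]
  [   0.8356     2.0527     1.3624]
  [   0.2361     0.1453     1.6894]
Δx = (I − A)⁻¹ Δd with Δd having +75 in the Gas component and 0 elsewhere.
So Δx_1 = L_11 · (+75), where L_11 = adj(I−A)_11 / det(I−A) = 0.4225 / 0.27525.
Δx_1 = 0.4225 × (+75) / 0.27525 = 31.6875 / 0.27525 ≈ 115.123.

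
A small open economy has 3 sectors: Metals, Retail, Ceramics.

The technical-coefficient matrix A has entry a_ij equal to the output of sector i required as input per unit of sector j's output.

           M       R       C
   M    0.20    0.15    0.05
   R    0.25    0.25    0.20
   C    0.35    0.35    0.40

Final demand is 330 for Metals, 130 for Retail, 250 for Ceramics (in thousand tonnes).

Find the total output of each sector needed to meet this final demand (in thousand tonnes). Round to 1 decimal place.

I − A =
  [   0.80    -0.15    -0.05]
  [  -0.25     0.75    -0.20]
  [  -0.35    -0.35     0.60]
Cofactors of I−A, C_ij = (−1)^(i+j)·(minor ij) (rows/columns in the sector order above):
  C_11 = (0.75)(0.60) − (-0.20)(-0.35) = 0.3800
  C_12 = −[(-0.25)(0.60) − (-0.20)(-0.35)] = 0.2200
  C_13 = (-0.25)(-0.35) − (0.75)(-0.35) = 0.3500
  C_21 = −[(-0.15)(0.60) − (-0.05)(-0.35)] = 0.1075
  C_22 = (0.80)(0.60) − (-0.05)(-0.35) = 0.4625
  C_23 = −[(0.80)(-0.35) − (-0.15)(-0.35)] = 0.3325
  C_31 = (-0.15)(-0.20) − (-0.05)(0.75) = 0.0675
  C_32 = −[(0.80)(-0.20) − (-0.05)(-0.25)] = 0.1725
  C_33 = (0.80)(0.75) − (-0.15)(-0.25) = 0.5625
det(I−A) = Σ_j (I−A)_1j·C_1j = (0.80)(0.3800) + (-0.15)(0.2200) + (-0.05)(0.3500) = 0.2535
adj(I−A) = Cᵀ =
  [ 0.3800   0.1075   0.0675]
  [ 0.2200   0.4625   0.1725]
  [ 0.3500   0.3325   0.5625]
(I − A)⁻¹ = adj(I−A) / det(I−A) ≈
  [   1.4990     0.4241     0.2663]
  [   0.8679     1.8245     0.6805]
  [   1.3807     1.3116     2.2189]
x = (I − A)⁻¹ d = adj(I−A)·d / det(I−A), with det(I−A) = 0.2535:
  x_M = (0.3800·330 + 0.1075·130 + 0.0675·250) / 0.2535 = 156.25 / 0.2535 ≈ 616.4
  x_R = (0.2200·330 + 0.4625·130 + 0.1725·250) / 0.2535 = 175.85 / 0.2535 ≈ 693.7
  x_C = (0.3500·330 + 0.3325·130 + 0.5625·250) / 0.2535 = 299.35 / 0.2535 ≈ 1180.9

x_M = 616.4, x_R = 693.7, x_C = 1180.9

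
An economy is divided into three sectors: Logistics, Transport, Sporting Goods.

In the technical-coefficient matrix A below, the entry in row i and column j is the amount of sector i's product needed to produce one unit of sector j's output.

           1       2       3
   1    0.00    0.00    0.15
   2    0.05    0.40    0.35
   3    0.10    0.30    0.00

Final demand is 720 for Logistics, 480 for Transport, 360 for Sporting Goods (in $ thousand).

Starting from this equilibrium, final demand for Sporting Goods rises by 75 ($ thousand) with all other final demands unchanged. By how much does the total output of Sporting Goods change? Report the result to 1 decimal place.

Δx_3 = 93.0

I − A =
  [   1.00     0.00    -0.15]
  [  -0.05     0.60    -0.35]
  [  -0.10    -0.30     1.00]
Cofactors of I−A, C_ij = (−1)^(i+j)·(minor ij) (rows/columns in the sector order above):
  C_11 = (0.60)(1.00) − (-0.35)(-0.30) = 0.4950
  C_12 = −[(-0.05)(1.00) − (-0.35)(-0.10)] = 0.0850
  C_13 = (-0.05)(-0.30) − (0.60)(-0.10) = 0.0750
  C_21 = −[(0.00)(1.00) − (-0.15)(-0.30)] = 0.0450
  C_22 = (1.00)(1.00) − (-0.15)(-0.10) = 0.9850
  C_23 = −[(1.00)(-0.30) − (0.00)(-0.10)] = 0.3000
  C_31 = (0.00)(-0.35) − (-0.15)(0.60) = 0.0900
  C_32 = −[(1.00)(-0.35) − (-0.15)(-0.05)] = 0.3575
  C_33 = (1.00)(0.60) − (0.00)(-0.05) = 0.6000
det(I−A) = Σ_j (I−A)_1j·C_1j = (1.00)(0.4950) + (0.00)(0.0850) + (-0.15)(0.0750) = 0.48375
adj(I−A) = Cᵀ =
  [ 0.4950   0.0450   0.0900]
  [ 0.0850   0.9850   0.3575]
  [ 0.0750   0.3000   0.6000]
(I − A)⁻¹ = adj(I−A) / det(I−A) ≈
  [   1.0233     0.0930     0.1860]
  [   0.1757     2.0362     0.7390]
  [   0.1550     0.6202     1.2403]
Δx = (I − A)⁻¹ Δd with Δd having +75 in the Sporting Goods component and 0 elsewhere.
So Δx_3 = L_33 · (+75), where L_33 = adj(I−A)_33 / det(I−A) = 0.6000 / 0.48375.
Δx_3 = 0.6000 × (+75) / 0.48375 = 45.00 / 0.48375 ≈ 93.0.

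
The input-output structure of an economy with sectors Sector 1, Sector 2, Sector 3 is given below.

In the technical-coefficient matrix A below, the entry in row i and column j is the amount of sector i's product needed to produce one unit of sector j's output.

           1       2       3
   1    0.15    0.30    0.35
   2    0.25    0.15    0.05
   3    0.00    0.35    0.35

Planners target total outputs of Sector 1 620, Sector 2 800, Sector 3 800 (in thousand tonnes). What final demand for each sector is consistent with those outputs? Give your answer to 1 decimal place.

I − A =
  [   0.85    -0.30    -0.35]
  [  -0.25     0.85    -0.05]
  [   0.00    -0.35     0.65]
d = (I − A) x:
  d_1 = (+0.85)·620 + (-0.30)·800 + (-0.35)·800 = 7.0
  d_2 = (-0.25)·620 + (+0.85)·800 + (-0.05)·800 = 485.0
  d_3 = (+0.00)·620 + (-0.35)·800 + (+0.65)·800 = 240.0

d_1 = 7.0, d_2 = 485.0, d_3 = 240.0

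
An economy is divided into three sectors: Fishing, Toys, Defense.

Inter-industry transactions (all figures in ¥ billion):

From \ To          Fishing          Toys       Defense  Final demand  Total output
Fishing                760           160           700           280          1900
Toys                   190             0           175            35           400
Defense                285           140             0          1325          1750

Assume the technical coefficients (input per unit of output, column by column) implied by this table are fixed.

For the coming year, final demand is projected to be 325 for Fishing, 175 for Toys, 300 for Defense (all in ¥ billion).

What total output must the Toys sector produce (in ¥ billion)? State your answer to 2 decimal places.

Technical coefficients a_ij = z_ij / X_j:
  a_11 = 760/1900 = 0.40, a_21 = 190/1900 = 0.10, a_31 = 285/1900 = 0.15
  a_12 = 160/400 = 0.40, a_22 = 0/400 = 0.00, a_32 = 140/400 = 0.35
  a_13 = 700/1750 = 0.40, a_23 = 175/1750 = 0.10, a_33 = 0/1750 = 0.00
I − A =
  [   0.60    -0.40    -0.40]
  [  -0.10     1.00    -0.10]
  [  -0.15    -0.35     1.00]
Cofactors of I−A, C_ij = (−1)^(i+j)·(minor ij) (rows/columns in the sector order above):
  C_11 = (1.00)(1.00) − (-0.10)(-0.35) = 0.9650
  C_12 = −[(-0.10)(1.00) − (-0.10)(-0.15)] = 0.1150
  C_13 = (-0.10)(-0.35) − (1.00)(-0.15) = 0.1850
  C_21 = −[(-0.40)(1.00) − (-0.40)(-0.35)] = 0.5400
  C_22 = (0.60)(1.00) − (-0.40)(-0.15) = 0.5400
  C_23 = −[(0.60)(-0.35) − (-0.40)(-0.15)] = 0.2700
  C_31 = (-0.40)(-0.10) − (-0.40)(1.00) = 0.4400
  C_32 = −[(0.60)(-0.10) − (-0.40)(-0.10)] = 0.1000
  C_33 = (0.60)(1.00) − (-0.40)(-0.10) = 0.5600
det(I−A) = Σ_j (I−A)_1j·C_1j = (0.60)(0.9650) + (-0.40)(0.1150) + (-0.40)(0.1850) = 0.4590
adj(I−A) = Cᵀ =
  [ 0.9650   0.5400   0.4400]
  [ 0.1150   0.5400   0.1000]
  [ 0.1850   0.2700   0.5600]
(I − A)⁻¹ = adj(I−A) / det(I−A) ≈
  [   2.1024     1.1765     0.9586]
  [   0.2505     1.1765     0.2179]
  [   0.4031     0.5882     1.2200]
x = (I − A)⁻¹ d = adj(I−A)·d / det(I−A), with det(I−A) = 0.4590:
  x_1 = (0.9650·325 + 0.5400·175 + 0.4400·300) / 0.4590 = 540.125 / 0.4590 ≈ 1176.74
  x_2 = (0.1150·325 + 0.5400·175 + 0.1000·300) / 0.4590 = 161.875 / 0.4590 ≈ 352.67
  x_3 = (0.1850·325 + 0.2700·175 + 0.5600·300) / 0.4590 = 275.375 / 0.4590 ≈ 599.95

x_2 = 352.67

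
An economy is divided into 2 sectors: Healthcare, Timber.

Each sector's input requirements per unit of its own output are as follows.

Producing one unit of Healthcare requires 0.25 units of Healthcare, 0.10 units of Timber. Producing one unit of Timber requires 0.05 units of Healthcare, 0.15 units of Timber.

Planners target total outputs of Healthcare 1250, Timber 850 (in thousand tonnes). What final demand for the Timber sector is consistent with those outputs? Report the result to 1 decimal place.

d_2 = 597.5

I − A =
  [   0.75    -0.05]
  [  -0.10     0.85]
d = (I − A) x:
  d_1 = (+0.75)·1250 + (-0.05)·850 = 895.0
  d_2 = (-0.10)·1250 + (+0.85)·850 = 597.5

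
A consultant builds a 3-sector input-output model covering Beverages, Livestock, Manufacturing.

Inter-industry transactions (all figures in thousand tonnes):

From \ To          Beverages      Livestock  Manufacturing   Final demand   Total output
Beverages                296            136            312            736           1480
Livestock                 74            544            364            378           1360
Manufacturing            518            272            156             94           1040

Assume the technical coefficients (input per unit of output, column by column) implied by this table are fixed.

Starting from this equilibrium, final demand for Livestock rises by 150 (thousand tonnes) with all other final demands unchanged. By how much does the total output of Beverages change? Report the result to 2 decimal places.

Technical coefficients a_ij = z_ij / X_j:
  a_BB = 296/1480 = 0.20, a_LB = 74/1480 = 0.05, a_MB = 518/1480 = 0.35
  a_BL = 136/1360 = 0.10, a_LL = 544/1360 = 0.40, a_ML = 272/1360 = 0.20
  a_BM = 312/1040 = 0.30, a_LM = 364/1040 = 0.35, a_MM = 156/1040 = 0.15
I − A =
  [   0.80    -0.10    -0.30]
  [  -0.05     0.60    -0.35]
  [  -0.35    -0.20     0.85]
Cofactors of I−A, C_ij = (−1)^(i+j)·(minor ij) (rows/columns in the sector order above):
  C_11 = (0.60)(0.85) − (-0.35)(-0.20) = 0.4400
  C_12 = −[(-0.05)(0.85) − (-0.35)(-0.35)] = 0.1650
  C_13 = (-0.05)(-0.20) − (0.60)(-0.35) = 0.2200
  C_21 = −[(-0.10)(0.85) − (-0.30)(-0.20)] = 0.1450
  C_22 = (0.80)(0.85) − (-0.30)(-0.35) = 0.5750
  C_23 = −[(0.80)(-0.20) − (-0.10)(-0.35)] = 0.1950
  C_31 = (-0.10)(-0.35) − (-0.30)(0.60) = 0.2150
  C_32 = −[(0.80)(-0.35) − (-0.30)(-0.05)] = 0.2950
  C_33 = (0.80)(0.60) − (-0.10)(-0.05) = 0.4750
det(I−A) = Σ_j (I−A)_1j·C_1j = (0.80)(0.4400) + (-0.10)(0.1650) + (-0.30)(0.2200) = 0.2695
adj(I−A) = Cᵀ =
  [ 0.4400   0.1450   0.2150]
  [ 0.1650   0.5750   0.2950]
  [ 0.2200   0.1950   0.4750]
(I − A)⁻¹ = adj(I−A) / det(I−A) ≈
  [   1.6327     0.5380     0.7978]
  [   0.6122     2.1336     1.0946]
  [   0.8163     0.7236     1.7625]
Δx = (I − A)⁻¹ Δd with Δd having +150 in the Livestock component and 0 elsewhere.
So Δx_B = L_BL · (+150), where L_BL = adj(I−A)_BL / det(I−A) = 0.1450 / 0.2695.
Δx_B = 0.1450 × (+150) / 0.2695 = 21.75 / 0.2695 ≈ 80.71.

Δx_B = 80.71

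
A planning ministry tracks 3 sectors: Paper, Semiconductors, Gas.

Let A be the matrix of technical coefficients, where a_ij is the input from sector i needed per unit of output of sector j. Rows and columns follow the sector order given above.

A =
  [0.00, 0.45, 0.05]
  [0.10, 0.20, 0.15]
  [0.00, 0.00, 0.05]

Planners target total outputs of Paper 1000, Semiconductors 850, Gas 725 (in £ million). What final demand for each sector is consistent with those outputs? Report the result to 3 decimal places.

d_1 = 581.250, d_2 = 471.250, d_3 = 688.750

I − A =
  [   1.00    -0.45    -0.05]
  [  -0.10     0.80    -0.15]
  [   0.00     0.00     0.95]
d = (I − A) x:
  d_1 = (+1.00)·1000 + (-0.45)·850 + (-0.05)·725 = 581.250
  d_2 = (-0.10)·1000 + (+0.80)·850 + (-0.15)·725 = 471.250
  d_3 = (+0.00)·1000 + (+0.00)·850 + (+0.95)·725 = 688.750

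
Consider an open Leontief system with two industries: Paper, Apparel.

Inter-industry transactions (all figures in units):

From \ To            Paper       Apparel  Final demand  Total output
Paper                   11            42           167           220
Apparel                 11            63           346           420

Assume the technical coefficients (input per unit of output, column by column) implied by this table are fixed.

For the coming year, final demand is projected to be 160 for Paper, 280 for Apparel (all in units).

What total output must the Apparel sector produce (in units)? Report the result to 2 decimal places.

Technical coefficients a_ij = z_ij / X_j:
  a_11 = 11/220 = 0.05, a_21 = 11/220 = 0.05
  a_12 = 42/420 = 0.10, a_22 = 63/420 = 0.15
I − A =
  [   0.95    -0.10]
  [  -0.05     0.85]
det(I−A) = (0.95)(0.85) − (-0.10)(-0.05) = 0.8025
adj(I−A) = [[0.85, 0.10], [0.05, 0.95]]
(I − A)⁻¹ = adj(I−A) / det(I−A) ≈
  [   1.0592     0.1246]
  [   0.0623     1.1838]
x = (I − A)⁻¹ d = adj(I−A)·d / det(I−A), with det(I−A) = 0.8025:
  x_1 = (0.85·160 + 0.10·280) / 0.8025 = 164.00 / 0.8025 ≈ 204.36
  x_2 = (0.05·160 + 0.95·280) / 0.8025 = 274.00 / 0.8025 ≈ 341.43

x_2 = 341.43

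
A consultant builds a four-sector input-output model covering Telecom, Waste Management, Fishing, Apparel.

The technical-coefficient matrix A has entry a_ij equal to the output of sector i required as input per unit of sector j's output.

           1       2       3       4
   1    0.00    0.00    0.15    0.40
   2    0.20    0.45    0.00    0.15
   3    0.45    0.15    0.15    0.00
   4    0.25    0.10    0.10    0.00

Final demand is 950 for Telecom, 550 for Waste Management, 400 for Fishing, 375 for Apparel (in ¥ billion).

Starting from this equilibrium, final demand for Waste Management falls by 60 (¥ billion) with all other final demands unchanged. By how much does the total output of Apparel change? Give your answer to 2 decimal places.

I − A =
  [   1.00     0.00    -0.15    -0.40]
  [  -0.20     0.55     0.00    -0.15]
  [  -0.45    -0.15     0.85     0.00]
  [  -0.25    -0.10    -0.10     1.00]
Compute the cofactors C_ij = (−1)^(i+j)·(3×3 minor ij) of I−A; the adjugate is their transpose:
adj(I−A) = Cᵀ =
  [ 0.452500   0.062500   0.102250   0.190375]
  [ 0.208625   0.679500   0.058625   0.185375]
  [ 0.276375   0.153000   0.472000   0.133500]
  [ 0.161625   0.098875   0.078625   0.425875]
det(I−A) = Σ_j (I−A)_1j·C_1j = (1.00)(0.452500) + (0.00)(0.208625) + (-0.15)(0.276375) + (-0.40)(0.161625) = 0.34639375
(I − A)⁻¹ = adj(I−A) / det(I−A) ≈
  [   1.3063     0.1804     0.2952     0.5496]
  [   0.6023     1.9616     0.1692     0.5352]
  [   0.7979     0.4417     1.3626     0.3854]
  [   0.4666     0.2854     0.2270     1.2295]
Δx = (I − A)⁻¹ Δd with Δd having -60 in the Waste Management component and 0 elsewhere.
So Δx_4 = L_42 · (-60), where L_42 = adj(I−A)_42 / det(I−A) = 0.098875 / 0.34639375.
Δx_4 = 0.098875 × (-60) / 0.34639375 = -5.9325 / 0.34639375 ≈ -17.13.

Δx_4 = -17.13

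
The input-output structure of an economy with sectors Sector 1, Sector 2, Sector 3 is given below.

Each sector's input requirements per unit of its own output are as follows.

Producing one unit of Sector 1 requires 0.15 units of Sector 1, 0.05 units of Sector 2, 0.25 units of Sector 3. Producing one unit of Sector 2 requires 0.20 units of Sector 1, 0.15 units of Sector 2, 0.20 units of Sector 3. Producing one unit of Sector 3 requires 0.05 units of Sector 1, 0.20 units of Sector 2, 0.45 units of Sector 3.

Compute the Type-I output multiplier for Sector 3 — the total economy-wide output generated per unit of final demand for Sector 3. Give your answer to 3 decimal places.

I − A =
  [   0.85    -0.20    -0.05]
  [  -0.05     0.85    -0.20]
  [  -0.25    -0.20     0.55]
Cofactors of I−A, C_ij = (−1)^(i+j)·(minor ij) (rows/columns in the sector order above):
  C_11 = (0.85)(0.55) − (-0.20)(-0.20) = 0.4275
  C_12 = −[(-0.05)(0.55) − (-0.20)(-0.25)] = 0.0775
  C_13 = (-0.05)(-0.20) − (0.85)(-0.25) = 0.2225
  C_21 = −[(-0.20)(0.55) − (-0.05)(-0.20)] = 0.1200
  C_22 = (0.85)(0.55) − (-0.05)(-0.25) = 0.4550
  C_23 = −[(0.85)(-0.20) − (-0.20)(-0.25)] = 0.2200
  C_31 = (-0.20)(-0.20) − (-0.05)(0.85) = 0.0825
  C_32 = −[(0.85)(-0.20) − (-0.05)(-0.05)] = 0.1725
  C_33 = (0.85)(0.85) − (-0.20)(-0.05) = 0.7125
det(I−A) = Σ_j (I−A)_1j·C_1j = (0.85)(0.4275) + (-0.20)(0.0775) + (-0.05)(0.2225) = 0.33675
adj(I−A) = Cᵀ =
  [ 0.4275   0.1200   0.0825]
  [ 0.0775   0.4550   0.1725]
  [ 0.2225   0.2200   0.7125]
(I − A)⁻¹ = adj(I−A) / det(I−A) ≈
  [   1.2695     0.3563     0.2450]
  [   0.2301     1.3512     0.5122]
  [   0.6607     0.6533     2.1158]
The output multiplier for sector j is the column-j sum of the Leontief inverse (I − A)⁻¹ = adj(I−A) / det(I−A).
Column 3 of adj(I−A): (0.0825, 0.1725, 0.7125); det(I−A) = 0.33675.
m_3 = (0.0825 + 0.1725 + 0.7125) / 0.33675 = 0.9675 / 0.33675 ≈ 2.873.

m_3 = 2.873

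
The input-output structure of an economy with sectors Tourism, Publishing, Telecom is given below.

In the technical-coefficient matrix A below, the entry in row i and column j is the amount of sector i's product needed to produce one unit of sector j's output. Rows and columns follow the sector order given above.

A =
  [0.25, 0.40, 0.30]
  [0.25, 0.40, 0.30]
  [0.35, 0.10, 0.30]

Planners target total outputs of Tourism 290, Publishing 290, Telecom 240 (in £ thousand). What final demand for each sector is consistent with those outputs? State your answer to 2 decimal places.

d_1 = 29.50, d_2 = 29.50, d_3 = 37.50

I − A =
  [   0.75    -0.40    -0.30]
  [  -0.25     0.60    -0.30]
  [  -0.35    -0.10     0.70]
d = (I − A) x:
  d_1 = (+0.75)·290 + (-0.40)·290 + (-0.30)·240 = 29.50
  d_2 = (-0.25)·290 + (+0.60)·290 + (-0.30)·240 = 29.50
  d_3 = (-0.35)·290 + (-0.10)·290 + (+0.70)·240 = 37.50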